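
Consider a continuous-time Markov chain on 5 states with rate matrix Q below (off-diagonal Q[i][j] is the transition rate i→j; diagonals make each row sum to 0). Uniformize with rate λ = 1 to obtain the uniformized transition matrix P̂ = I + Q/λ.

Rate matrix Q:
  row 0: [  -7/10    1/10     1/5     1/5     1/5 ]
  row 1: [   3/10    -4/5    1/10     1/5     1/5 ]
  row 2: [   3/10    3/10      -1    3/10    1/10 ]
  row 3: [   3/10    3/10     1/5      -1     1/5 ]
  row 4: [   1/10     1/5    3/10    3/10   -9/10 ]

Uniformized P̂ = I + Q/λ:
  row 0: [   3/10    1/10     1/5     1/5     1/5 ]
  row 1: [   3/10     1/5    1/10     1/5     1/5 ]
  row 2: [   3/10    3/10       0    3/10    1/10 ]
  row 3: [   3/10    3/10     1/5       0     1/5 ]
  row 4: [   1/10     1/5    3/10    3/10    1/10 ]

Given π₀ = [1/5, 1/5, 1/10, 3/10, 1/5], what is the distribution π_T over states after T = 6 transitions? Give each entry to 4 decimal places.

π = [0.2666, 0.2091, 0.1632, 0.1942, 0.1670]

t=0: π = [0.2000, 0.2000, 0.1000, 0.3000, 0.2000]
t=1: π = [0.2600, 0.2200, 0.1800, 0.1700, 0.1700]
t=2: π = [0.2660, 0.2090, 0.1590, 0.2010, 0.1650]
t=3: π = [0.2670, 0.2094, 0.1638, 0.1922, 0.1676]
t=4: π = [0.2665, 0.2089, 0.1631, 0.1947, 0.1669]
t=5: π = [0.2666, 0.2091, 0.1632, 0.1941, 0.1670]
t=6: π = [0.2666, 0.2091, 0.1632, 0.1942, 0.1670]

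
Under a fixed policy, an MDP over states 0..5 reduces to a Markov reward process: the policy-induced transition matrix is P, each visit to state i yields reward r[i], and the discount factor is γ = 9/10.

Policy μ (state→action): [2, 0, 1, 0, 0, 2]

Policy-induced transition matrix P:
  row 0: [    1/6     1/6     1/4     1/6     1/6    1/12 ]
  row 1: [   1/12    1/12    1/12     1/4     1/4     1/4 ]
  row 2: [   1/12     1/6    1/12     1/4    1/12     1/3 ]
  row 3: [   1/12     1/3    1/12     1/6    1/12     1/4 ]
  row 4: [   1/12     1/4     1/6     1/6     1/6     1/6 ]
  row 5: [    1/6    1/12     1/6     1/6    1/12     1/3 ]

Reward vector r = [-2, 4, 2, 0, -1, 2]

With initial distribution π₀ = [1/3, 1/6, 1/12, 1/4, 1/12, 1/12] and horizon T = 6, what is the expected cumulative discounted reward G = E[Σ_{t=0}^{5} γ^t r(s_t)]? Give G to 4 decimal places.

G = 4.3372

t=0: π = [0.3333, 0.1667, 0.0833, 0.2500, 0.0833, 0.0833], E[r] = 0.2500, γ^t·E[r] = 0.250000, running G = 0.250000
t=1: π = [0.1181, 0.1944, 0.1528, 0.1875, 0.1458, 0.2014], E[r] = 1.1042, γ^t·E[r] = 0.993750, running G = 1.243750
t=2: π = [0.1100, 0.1771, 0.1319, 0.1956, 0.1377, 0.2477], E[r] = 1.1100, γ^t·E[r] = 0.899063, running G = 2.142813
t=3: π = [0.1131, 0.1753, 0.1338, 0.1924, 0.1335, 0.2518], E[r] = 1.1128, γ^t·E[r] = 0.811266, running G = 2.954078
t=4: π = [0.1137, 0.1743, 0.1343, 0.1924, 0.1331, 0.2522], E[r] = 1.1094, γ^t·E[r] = 0.727845, running G = 3.681923
t=5: π = [0.1138, 0.1743, 0.1344, 0.1924, 0.1329, 0.2522], E[r] = 1.1097, γ^t·E[r] = 0.655258, running G = 4.337181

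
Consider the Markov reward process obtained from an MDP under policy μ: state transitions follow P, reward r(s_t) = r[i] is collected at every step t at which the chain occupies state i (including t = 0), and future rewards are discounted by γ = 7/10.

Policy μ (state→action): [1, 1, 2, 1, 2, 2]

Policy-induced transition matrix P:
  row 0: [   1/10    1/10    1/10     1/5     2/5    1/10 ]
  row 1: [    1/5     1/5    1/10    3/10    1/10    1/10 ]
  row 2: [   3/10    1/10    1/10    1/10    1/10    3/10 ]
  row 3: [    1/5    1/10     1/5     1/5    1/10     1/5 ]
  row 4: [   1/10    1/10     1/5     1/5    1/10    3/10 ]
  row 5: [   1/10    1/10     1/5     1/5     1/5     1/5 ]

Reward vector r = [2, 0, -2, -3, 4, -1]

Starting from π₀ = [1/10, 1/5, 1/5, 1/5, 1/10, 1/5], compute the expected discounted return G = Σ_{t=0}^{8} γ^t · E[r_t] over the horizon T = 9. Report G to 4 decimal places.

t=0: π = [0.1000, 0.2000, 0.2000, 0.2000, 0.1000, 0.2000], E[r] = -0.6000, γ^t·E[r] = -0.600000, running G = -0.600000
t=1: π = [0.1800, 0.1200, 0.1500, 0.2000, 0.1500, 0.2000], E[r] = -0.1400, γ^t·E[r] = -0.098000, running G = -0.698000
t=2: π = [0.1620, 0.1120, 0.1550, 0.1970, 0.1740, 0.2000], E[r] = -0.0810, γ^t·E[r] = -0.039690, running G = -0.737690
t=3: π = [0.1619, 0.1112, 0.1571, 0.1957, 0.1686, 0.2055], E[r] = -0.1086, γ^t·E[r] = -0.037250, running G = -0.774940
t=4: π = [0.1621, 0.1111, 0.1570, 0.1954, 0.1691, 0.2053], E[r] = -0.1048, γ^t·E[r] = -0.025150, running G = -0.800090
t=5: π = [0.1620, 0.1111, 0.1570, 0.1954, 0.1692, 0.2053], E[r] = -0.1048, γ^t·E[r] = -0.017606, running G = -0.817696
t=6: π = [0.1620, 0.1111, 0.1570, 0.1954, 0.1691, 0.2053], E[r] = -0.1048, γ^t·E[r] = -0.012334, running G = -0.830030
t=7: π = [0.1620, 0.1111, 0.1570, 0.1954, 0.1691, 0.2053], E[r] = -0.1048, γ^t·E[r] = -0.008633, running G = -0.838663
t=8: π = [0.1620, 0.1111, 0.1570, 0.1954, 0.1691, 0.2053], E[r] = -0.1048, γ^t·E[r] = -0.006043, running G = -0.844707

G = -0.8447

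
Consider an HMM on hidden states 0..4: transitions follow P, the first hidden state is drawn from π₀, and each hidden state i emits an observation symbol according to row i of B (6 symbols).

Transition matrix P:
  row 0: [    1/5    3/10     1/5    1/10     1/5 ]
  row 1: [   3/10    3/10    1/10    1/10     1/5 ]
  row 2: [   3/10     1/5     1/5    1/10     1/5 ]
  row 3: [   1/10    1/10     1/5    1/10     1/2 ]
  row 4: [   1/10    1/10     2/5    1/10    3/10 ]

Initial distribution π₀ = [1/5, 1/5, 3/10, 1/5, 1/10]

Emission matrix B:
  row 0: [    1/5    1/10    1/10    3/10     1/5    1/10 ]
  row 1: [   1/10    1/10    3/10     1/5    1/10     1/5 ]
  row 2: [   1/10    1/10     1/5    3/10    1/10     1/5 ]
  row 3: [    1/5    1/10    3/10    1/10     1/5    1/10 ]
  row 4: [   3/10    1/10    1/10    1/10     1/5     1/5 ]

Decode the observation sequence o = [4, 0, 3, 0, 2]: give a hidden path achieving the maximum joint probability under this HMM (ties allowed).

path = [3, 4, 2, 0, 1]

t=0: δ = [4.000e-02, 2.000e-02, 3.000e-02, 4.000e-02, 2.000e-02]  (obs o_0=4)
t=1: δ = [1.800e-03, 1.200e-03, 8.000e-04, 8.000e-04, 6.000e-03]  ψ = [2, 0, 0, 0, 3]  (obs o_1=0)
t=2: δ = [1.800e-04, 1.200e-04, 7.200e-04, 6.000e-05, 1.800e-04]  ψ = [4, 4, 4, 4, 4]  (obs o_2=3)
t=3: δ = [4.320e-05, 1.440e-05, 1.440e-05, 1.440e-05, 4.320e-05]  ψ = [2, 2, 2, 2, 2]  (obs o_3=0)
t=4: δ = [8.640e-07, 3.888e-06, 3.456e-06, 1.296e-06, 1.296e-06]  ψ = [0, 0, 4, 0, 4]  (obs o_4=2)
backtrack: best end state = 1; path = [3, 4, 2, 0, 1]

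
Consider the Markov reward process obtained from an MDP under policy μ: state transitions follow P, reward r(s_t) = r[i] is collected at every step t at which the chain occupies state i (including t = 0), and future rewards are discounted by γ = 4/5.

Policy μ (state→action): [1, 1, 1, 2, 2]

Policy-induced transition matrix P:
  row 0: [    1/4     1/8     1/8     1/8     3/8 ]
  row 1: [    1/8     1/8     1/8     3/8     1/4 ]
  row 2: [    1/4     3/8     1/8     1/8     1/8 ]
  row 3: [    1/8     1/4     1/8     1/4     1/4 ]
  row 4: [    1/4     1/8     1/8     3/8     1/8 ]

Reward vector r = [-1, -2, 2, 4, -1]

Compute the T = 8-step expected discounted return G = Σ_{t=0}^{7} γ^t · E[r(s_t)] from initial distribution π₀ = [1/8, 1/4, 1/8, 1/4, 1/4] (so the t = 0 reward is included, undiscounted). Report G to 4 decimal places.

t=0: π = [0.1250, 0.2500, 0.1250, 0.2500, 0.2500], E[r] = 0.3750, γ^t·E[r] = 0.375000, running G = 0.375000
t=1: π = [0.1875, 0.1875, 0.1250, 0.2813, 0.2188], E[r] = 0.5938, γ^t·E[r] = 0.475000, running G = 0.850000
t=2: π = [0.1914, 0.1914, 0.1250, 0.2617, 0.2305], E[r] = 0.4922, γ^t·E[r] = 0.315000, running G = 1.165000
t=3: π = [0.1934, 0.1890, 0.1250, 0.2632, 0.2295], E[r] = 0.5020, γ^t·E[r] = 0.257000, running G = 1.422000
t=4: π = [0.1935, 0.1891, 0.1250, 0.2625, 0.2299], E[r] = 0.4984, γ^t·E[r] = 0.204150, running G = 1.626150
t=5: π = [0.1935, 0.1891, 0.1250, 0.2626, 0.2298], E[r] = 0.4988, γ^t·E[r] = 0.163435, running G = 1.789585
t=6: π = [0.1935, 0.1891, 0.1250, 0.2625, 0.2298], E[r] = 0.4986, γ^t·E[r] = 0.130718, running G = 1.920303
t=7: π = [0.1935, 0.1891, 0.1250, 0.2625, 0.2298], E[r] = 0.4987, γ^t·E[r] = 0.104576, running G = 2.024879

G = 2.0249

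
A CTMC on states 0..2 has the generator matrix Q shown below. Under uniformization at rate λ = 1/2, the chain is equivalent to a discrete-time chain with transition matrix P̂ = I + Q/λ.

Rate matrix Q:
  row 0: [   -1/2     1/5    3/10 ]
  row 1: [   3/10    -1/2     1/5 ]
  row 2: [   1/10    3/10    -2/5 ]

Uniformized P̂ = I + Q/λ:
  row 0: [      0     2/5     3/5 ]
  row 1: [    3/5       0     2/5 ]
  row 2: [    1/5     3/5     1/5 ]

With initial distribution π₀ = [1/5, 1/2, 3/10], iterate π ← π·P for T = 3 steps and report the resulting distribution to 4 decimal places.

π = [0.3024, 0.3304, 0.3672]

t=0: π = [0.2000, 0.5000, 0.3000]
t=1: π = [0.3600, 0.2600, 0.3800]
t=2: π = [0.2320, 0.3720, 0.3960]
t=3: π = [0.3024, 0.3304, 0.3672]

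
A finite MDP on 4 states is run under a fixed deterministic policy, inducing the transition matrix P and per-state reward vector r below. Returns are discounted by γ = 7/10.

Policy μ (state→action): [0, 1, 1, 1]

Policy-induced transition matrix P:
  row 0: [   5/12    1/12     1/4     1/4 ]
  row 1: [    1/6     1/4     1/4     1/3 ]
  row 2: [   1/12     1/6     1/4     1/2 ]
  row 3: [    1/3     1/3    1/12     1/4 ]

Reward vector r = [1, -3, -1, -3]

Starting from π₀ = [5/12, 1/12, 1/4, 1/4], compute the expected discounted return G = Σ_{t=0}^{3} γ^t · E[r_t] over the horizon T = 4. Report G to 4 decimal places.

t=0: π = [0.4167, 0.0833, 0.2500, 0.2500], E[r] = -0.8333, γ^t·E[r] = -0.833333, running G = -0.833333
t=1: π = [0.2917, 0.1806, 0.2083, 0.3194], E[r] = -1.4167, γ^t·E[r] = -0.991667, running G = -1.825000
t=2: π = [0.2755, 0.2106, 0.1968, 0.3171], E[r] = -1.5046, γ^t·E[r] = -0.737269, running G = -2.562269
t=3: π = [0.2720, 0.2141, 0.1971, 0.3167], E[r] = -1.5177, γ^t·E[r] = -0.520587, running G = -3.082856

G = -3.0829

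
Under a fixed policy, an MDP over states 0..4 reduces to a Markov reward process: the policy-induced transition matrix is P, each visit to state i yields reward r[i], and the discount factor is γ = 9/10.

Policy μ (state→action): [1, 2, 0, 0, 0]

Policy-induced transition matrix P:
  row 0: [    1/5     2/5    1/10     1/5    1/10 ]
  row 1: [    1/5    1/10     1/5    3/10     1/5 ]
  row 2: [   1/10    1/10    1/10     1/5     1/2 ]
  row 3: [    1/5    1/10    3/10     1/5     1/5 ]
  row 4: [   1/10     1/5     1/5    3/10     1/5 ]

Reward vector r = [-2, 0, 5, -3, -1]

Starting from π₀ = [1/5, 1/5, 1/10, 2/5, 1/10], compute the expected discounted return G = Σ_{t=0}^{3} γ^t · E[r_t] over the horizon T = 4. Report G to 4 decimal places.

t=0: π = [0.2000, 0.2000, 0.1000, 0.4000, 0.1000], E[r] = -1.2000, γ^t·E[r] = -1.200000, running G = -1.200000
t=1: π = [0.1800, 0.1700, 0.2100, 0.2300, 0.2100], E[r] = -0.2100, γ^t·E[r] = -0.189000, running G = -1.389000
t=2: π = [0.1580, 0.1750, 0.1840, 0.2380, 0.2450], E[r] = -0.3550, γ^t·E[r] = -0.287550, running G = -1.676550
t=3: π = [0.1571, 0.1719, 0.1896, 0.2420, 0.2394], E[r] = -0.3316, γ^t·E[r] = -0.241736, running G = -1.918286

G = -1.9183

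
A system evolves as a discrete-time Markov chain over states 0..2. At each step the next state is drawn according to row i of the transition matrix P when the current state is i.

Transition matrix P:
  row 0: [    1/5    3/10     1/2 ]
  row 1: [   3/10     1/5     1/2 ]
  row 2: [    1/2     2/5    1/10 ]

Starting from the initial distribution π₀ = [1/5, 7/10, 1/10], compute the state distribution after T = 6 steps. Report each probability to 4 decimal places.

π = [0.3384, 0.3055, 0.3561]

t=0: π = [0.2000, 0.7000, 0.1000]
t=1: π = [0.3000, 0.2400, 0.4600]
t=2: π = [0.3620, 0.3220, 0.3160]
t=3: π = [0.3270, 0.2994, 0.3736]
t=4: π = [0.3420, 0.3074, 0.3506]
t=5: π = [0.3359, 0.3043, 0.3598]
t=6: π = [0.3384, 0.3055, 0.3561]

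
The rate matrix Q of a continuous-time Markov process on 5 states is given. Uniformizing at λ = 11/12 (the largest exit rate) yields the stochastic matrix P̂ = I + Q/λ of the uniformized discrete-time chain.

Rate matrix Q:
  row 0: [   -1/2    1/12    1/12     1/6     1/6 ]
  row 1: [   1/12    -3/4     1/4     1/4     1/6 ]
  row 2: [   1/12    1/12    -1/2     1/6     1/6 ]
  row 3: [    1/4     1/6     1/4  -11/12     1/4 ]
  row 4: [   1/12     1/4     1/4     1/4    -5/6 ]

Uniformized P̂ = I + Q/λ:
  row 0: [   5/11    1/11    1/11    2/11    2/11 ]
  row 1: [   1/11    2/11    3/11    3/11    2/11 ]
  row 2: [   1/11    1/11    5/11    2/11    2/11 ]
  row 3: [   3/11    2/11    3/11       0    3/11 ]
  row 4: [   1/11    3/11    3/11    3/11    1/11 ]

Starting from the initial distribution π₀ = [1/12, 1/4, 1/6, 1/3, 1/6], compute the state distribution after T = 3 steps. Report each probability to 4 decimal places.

t=0: π = [0.0833, 0.2500, 0.1667, 0.3333, 0.1667]
t=1: π = [0.1818, 0.1742, 0.2879, 0.1591, 0.1970]
t=2: π = [0.1860, 0.1570, 0.2920, 0.1866, 0.1784]
t=3: π = [0.1925, 0.1546, 0.2920, 0.1784, 0.1826]

π = [0.1925, 0.1546, 0.2920, 0.1784, 0.1826]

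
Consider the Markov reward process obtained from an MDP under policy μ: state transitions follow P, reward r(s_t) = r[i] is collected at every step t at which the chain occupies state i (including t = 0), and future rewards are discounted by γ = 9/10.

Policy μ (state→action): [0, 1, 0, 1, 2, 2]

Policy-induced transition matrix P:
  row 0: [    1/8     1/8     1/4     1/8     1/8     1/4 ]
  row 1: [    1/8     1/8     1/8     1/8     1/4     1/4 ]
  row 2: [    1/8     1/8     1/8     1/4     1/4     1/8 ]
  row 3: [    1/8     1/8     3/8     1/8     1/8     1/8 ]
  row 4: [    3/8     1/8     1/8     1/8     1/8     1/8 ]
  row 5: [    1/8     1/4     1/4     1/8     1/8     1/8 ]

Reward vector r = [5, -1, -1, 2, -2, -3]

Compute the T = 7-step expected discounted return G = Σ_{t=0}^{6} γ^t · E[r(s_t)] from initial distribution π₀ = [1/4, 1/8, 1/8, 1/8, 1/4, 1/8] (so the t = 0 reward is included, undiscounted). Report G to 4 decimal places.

t=0: π = [0.2500, 0.1250, 0.1250, 0.1250, 0.2500, 0.1250], E[r] = 0.3750, γ^t·E[r] = 0.375000, running G = 0.375000
t=1: π = [0.1875, 0.1406, 0.2031, 0.1406, 0.1563, 0.1719], E[r] = 0.0469, γ^t·E[r] = 0.042188, running G = 0.417188
t=2: π = [0.1641, 0.1465, 0.2051, 0.1504, 0.1680, 0.1660], E[r] = -0.0645, γ^t·E[r] = -0.052207, running G = 0.364980
t=3: π = [0.1670, 0.1458, 0.2039, 0.1506, 0.1689, 0.1638], E[r] = -0.0427, γ^t·E[r] = -0.031146, running G = 0.333834
t=4: π = [0.1672, 0.1455, 0.2040, 0.1505, 0.1687, 0.1641], E[r] = -0.0420, γ^t·E[r] = -0.027571, running G = 0.306263
t=5: π = [0.1672, 0.1455, 0.2040, 0.1505, 0.1687, 0.1641], E[r] = -0.0423, γ^t·E[r] = -0.024983, running G = 0.281280
t=6: π = [0.1672, 0.1455, 0.2040, 0.1505, 0.1687, 0.1641], E[r] = -0.0423, γ^t·E[r] = -0.022492, running G = 0.258788

G = 0.2588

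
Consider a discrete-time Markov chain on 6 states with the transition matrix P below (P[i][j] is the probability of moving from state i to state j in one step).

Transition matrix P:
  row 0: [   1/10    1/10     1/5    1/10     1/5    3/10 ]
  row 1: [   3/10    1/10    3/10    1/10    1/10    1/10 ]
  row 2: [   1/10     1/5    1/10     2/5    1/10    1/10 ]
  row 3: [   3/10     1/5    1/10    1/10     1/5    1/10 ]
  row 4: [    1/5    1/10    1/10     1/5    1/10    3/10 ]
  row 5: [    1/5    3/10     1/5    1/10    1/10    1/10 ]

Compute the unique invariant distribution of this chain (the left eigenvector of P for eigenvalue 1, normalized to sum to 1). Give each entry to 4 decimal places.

Balance equations π_j = Σ_i π_i·P[i][j]:
  π_0 = 1/10·π_0 + 3/10·π_1 + 1/10·π_2 + 3/10·π_3 + 1/5·π_4 + 1/5·π_5
  π_1 = 1/10·π_0 + 1/10·π_1 + 1/5·π_2 + 1/5·π_3 + 1/10·π_4 + 3/10·π_5
  π_2 = 1/5·π_0 + 3/10·π_1 + 1/10·π_2 + 1/10·π_3 + 1/10·π_4 + 1/5·π_5
  π_3 = 1/10·π_0 + 1/10·π_1 + 2/5·π_2 + 1/10·π_3 + 1/5·π_4 + 1/10·π_5
  π_4 = 1/5·π_0 + 1/10·π_1 + 1/10·π_2 + 1/5·π_3 + 1/10·π_4 + 1/10·π_5
  normalize: π_0 + π_1 + π_2 + π_3 + π_4 + π_5 = 1
Solving the linear system gives exactly π = [9935/50558, 8429/50558, 8577/50558, 8317/50558, 6881/50558, 8419/50558].

π = [0.1965, 0.1667, 0.1696, 0.1645, 0.1361, 0.1665]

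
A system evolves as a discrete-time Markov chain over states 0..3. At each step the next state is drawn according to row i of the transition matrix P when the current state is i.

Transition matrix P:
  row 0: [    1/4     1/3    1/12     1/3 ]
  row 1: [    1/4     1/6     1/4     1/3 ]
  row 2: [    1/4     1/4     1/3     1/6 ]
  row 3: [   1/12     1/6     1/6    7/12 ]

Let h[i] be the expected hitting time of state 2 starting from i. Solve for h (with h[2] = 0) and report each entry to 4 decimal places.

h = [6.3529, 5.4454, 0.0000, 5.8487]

First-step conditioning: h[2] = 0; for i ≠ 2, h[i] = 1 + Σ_k P[i][k]·h[k].
  h[0] = 1 + 1/4·h[0] + 1/3·h[1] + 1/3·h[3]
  h[1] = 1 + 1/4·h[0] + 1/6·h[1] + 1/3·h[3]
  h[3] = 1 + 1/12·h[0] + 1/6·h[1] + 7/12·h[3]
Solving the 3×3 linear system over states ≠ 2 gives exactly h = [108/17, 648/119, 0, 696/119] (h[2] = 0 is the target).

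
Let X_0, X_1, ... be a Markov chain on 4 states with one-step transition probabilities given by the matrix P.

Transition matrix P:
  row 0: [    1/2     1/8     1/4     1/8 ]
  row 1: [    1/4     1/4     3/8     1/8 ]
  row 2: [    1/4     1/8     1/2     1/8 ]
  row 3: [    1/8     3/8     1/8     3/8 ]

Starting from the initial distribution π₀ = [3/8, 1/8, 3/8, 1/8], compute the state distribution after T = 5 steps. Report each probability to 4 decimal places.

t=0: π = [0.3750, 0.1250, 0.3750, 0.1250]
t=1: π = [0.3281, 0.1719, 0.3438, 0.1563]
t=2: π = [0.3125, 0.1855, 0.3379, 0.1641]
t=3: π = [0.3076, 0.1892, 0.3372, 0.1660]
t=4: π = [0.3062, 0.1902, 0.3372, 0.1665]
t=5: π = [0.3057, 0.1904, 0.3373, 0.1666]

π = [0.3057, 0.1904, 0.3373, 0.1666]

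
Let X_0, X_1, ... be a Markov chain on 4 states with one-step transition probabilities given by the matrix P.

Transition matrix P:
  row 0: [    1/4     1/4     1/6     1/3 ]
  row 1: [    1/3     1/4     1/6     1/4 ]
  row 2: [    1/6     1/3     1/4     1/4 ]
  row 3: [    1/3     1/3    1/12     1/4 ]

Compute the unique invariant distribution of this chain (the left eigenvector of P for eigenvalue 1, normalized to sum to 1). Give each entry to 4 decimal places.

Balance equations π_j = Σ_i π_i·P[i][j]:
  π_0 = 1/4·π_0 + 1/3·π_1 + 1/6·π_2 + 1/3·π_3
  π_1 = 1/4·π_0 + 1/4·π_1 + 1/3·π_2 + 1/3·π_3
  π_2 = 1/6·π_0 + 1/6·π_1 + 1/4·π_2 + 1/12·π_3
  normalize: π_0 + π_1 + π_2 + π_3 = 1
Solving the linear system gives exactly π = [243/857, 245/857, 269/1714, 469/1714].

π = [0.2835, 0.2859, 0.1569, 0.2736]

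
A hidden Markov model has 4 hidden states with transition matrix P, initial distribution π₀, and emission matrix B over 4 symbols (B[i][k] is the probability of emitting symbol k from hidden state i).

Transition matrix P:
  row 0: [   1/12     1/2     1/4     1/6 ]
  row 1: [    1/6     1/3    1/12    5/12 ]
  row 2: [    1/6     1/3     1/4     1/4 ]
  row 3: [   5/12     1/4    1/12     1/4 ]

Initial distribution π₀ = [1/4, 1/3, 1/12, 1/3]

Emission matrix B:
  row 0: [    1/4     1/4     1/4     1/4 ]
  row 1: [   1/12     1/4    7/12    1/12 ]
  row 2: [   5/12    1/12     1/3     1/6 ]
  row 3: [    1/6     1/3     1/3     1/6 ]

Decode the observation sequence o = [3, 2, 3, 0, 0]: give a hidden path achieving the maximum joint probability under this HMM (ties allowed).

t=0: δ = [6.250e-02, 2.778e-02, 1.389e-02, 5.556e-02]  (obs o_0=3)
t=1: δ = [5.787e-03, 1.823e-02, 5.208e-03, 4.630e-03]  ψ = [3, 0, 0, 3]  (obs o_1=2)
t=2: δ = [7.595e-04, 5.064e-04, 2.532e-04, 1.266e-03]  ψ = [1, 1, 1, 1]  (obs o_2=3)
t=3: δ = [1.319e-04, 3.165e-05, 7.912e-05, 5.275e-05]  ψ = [3, 0, 0, 3]  (obs o_3=0)
t=4: δ = [5.494e-06, 5.494e-06, 1.374e-05, 3.663e-06]  ψ = [3, 0, 0, 0]  (obs o_4=0)
backtrack: best end state = 2; path = [0, 1, 3, 0, 2]

path = [0, 1, 3, 0, 2]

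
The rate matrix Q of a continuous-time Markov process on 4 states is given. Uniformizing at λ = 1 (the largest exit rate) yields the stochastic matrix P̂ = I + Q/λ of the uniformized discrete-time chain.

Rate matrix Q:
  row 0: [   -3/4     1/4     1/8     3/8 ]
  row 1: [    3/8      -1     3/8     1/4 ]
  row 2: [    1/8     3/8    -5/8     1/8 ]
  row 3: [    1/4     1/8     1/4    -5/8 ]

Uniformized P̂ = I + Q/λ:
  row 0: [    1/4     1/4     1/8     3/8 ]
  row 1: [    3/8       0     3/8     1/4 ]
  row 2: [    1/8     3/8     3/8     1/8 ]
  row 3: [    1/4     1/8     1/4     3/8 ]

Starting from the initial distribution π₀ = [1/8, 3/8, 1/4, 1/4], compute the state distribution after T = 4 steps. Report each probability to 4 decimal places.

t=0: π = [0.1250, 0.3750, 0.2500, 0.2500]
t=1: π = [0.2656, 0.1563, 0.3125, 0.2656]
t=2: π = [0.2305, 0.2168, 0.2754, 0.2773]
t=3: π = [0.2427, 0.1956, 0.2827, 0.2791]
t=4: π = [0.2391, 0.2016, 0.2794, 0.2799]

π = [0.2391, 0.2016, 0.2794, 0.2799]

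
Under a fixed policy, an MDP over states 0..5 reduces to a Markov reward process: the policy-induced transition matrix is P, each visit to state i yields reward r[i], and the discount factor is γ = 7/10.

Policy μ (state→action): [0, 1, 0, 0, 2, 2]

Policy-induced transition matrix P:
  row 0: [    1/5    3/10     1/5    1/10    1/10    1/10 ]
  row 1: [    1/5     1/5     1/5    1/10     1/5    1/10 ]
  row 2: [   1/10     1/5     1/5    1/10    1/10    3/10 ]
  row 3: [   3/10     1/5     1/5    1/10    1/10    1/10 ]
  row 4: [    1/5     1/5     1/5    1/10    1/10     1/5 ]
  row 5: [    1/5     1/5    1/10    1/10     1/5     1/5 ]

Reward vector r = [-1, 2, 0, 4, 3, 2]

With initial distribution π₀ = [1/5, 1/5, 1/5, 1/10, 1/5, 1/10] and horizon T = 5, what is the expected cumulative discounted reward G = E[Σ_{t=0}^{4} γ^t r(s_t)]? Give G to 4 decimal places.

G = 3.8667

t=0: π = [0.2000, 0.2000, 0.2000, 0.1000, 0.2000, 0.1000], E[r] = 1.4000, γ^t·E[r] = 1.400000, running G = 1.400000
t=1: π = [0.1900, 0.2200, 0.1900, 0.1000, 0.1300, 0.1700], E[r] = 1.3800, γ^t·E[r] = 0.966000, running G = 2.366000
t=2: π = [0.1910, 0.2190, 0.1830, 0.1000, 0.1390, 0.1680], E[r] = 1.4000, γ^t·E[r] = 0.686000, running G = 3.052000
t=3: π = [0.1917, 0.2191, 0.1832, 0.1000, 0.1387, 0.1673], E[r] = 1.3972, γ^t·E[r] = 0.479240, running G = 3.531240
t=4: π = [0.1917, 0.2192, 0.1833, 0.1000, 0.1386, 0.1672], E[r] = 1.3971, γ^t·E[r] = 0.335434, running G = 3.866674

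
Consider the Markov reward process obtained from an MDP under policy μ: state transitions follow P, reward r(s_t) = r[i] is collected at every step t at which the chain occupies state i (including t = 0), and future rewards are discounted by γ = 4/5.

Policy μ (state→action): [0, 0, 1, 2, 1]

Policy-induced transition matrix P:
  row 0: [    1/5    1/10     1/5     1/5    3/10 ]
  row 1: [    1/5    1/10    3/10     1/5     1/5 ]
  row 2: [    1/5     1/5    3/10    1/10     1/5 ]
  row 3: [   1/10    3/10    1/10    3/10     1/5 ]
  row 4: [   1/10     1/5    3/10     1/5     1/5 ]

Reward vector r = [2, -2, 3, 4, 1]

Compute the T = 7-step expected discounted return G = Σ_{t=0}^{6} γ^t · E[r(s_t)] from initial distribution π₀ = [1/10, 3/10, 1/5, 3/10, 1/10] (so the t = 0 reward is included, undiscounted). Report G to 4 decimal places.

t=0: π = [0.1000, 0.3000, 0.2000, 0.3000, 0.1000], E[r] = 1.5000, γ^t·E[r] = 1.500000, running G = 1.500000
t=1: π = [0.1600, 0.1900, 0.2300, 0.2100, 0.2100], E[r] = 1.6800, γ^t·E[r] = 1.344000, running G = 2.844000
t=2: π = [0.1580, 0.1860, 0.2420, 0.1980, 0.2160], E[r] = 1.6780, γ^t·E[r] = 1.073920, running G = 3.917920
t=3: π = [0.1586, 0.1854, 0.2446, 0.1956, 0.2158], E[r] = 1.6784, γ^t·E[r] = 0.859341, running G = 4.777261
t=4: π = [0.1589, 0.1852, 0.2450, 0.1951, 0.2159], E[r] = 1.6787, γ^t·E[r] = 0.687604, running G = 5.464865
t=5: π = [0.1589, 0.1851, 0.2451, 0.1950, 0.2159], E[r] = 1.6788, γ^t·E[r] = 0.550107, running G = 6.014971
t=6: π = [0.1589, 0.1851, 0.2451, 0.1950, 0.2159], E[r] = 1.6788, γ^t·E[r] = 0.440088, running G = 6.455059

G = 6.4551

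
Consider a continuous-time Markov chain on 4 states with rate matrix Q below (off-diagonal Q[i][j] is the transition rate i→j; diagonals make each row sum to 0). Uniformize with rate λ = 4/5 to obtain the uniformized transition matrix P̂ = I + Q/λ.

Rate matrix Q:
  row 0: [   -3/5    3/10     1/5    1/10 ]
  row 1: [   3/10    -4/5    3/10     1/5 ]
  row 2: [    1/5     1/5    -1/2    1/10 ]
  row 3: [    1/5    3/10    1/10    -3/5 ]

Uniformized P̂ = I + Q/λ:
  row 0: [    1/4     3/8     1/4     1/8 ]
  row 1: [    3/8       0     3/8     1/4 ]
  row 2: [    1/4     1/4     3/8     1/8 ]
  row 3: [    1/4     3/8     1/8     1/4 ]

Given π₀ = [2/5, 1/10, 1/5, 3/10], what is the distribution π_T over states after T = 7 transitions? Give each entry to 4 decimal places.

π = [0.2807, 0.2460, 0.2954, 0.1780]

t=0: π = [0.4000, 0.1000, 0.2000, 0.3000]
t=1: π = [0.2625, 0.3125, 0.2500, 0.1750]
t=2: π = [0.2891, 0.2266, 0.2984, 0.1859]
t=3: π = [0.2783, 0.2527, 0.2924, 0.1766]
t=4: π = [0.2816, 0.2437, 0.2961, 0.1787]
t=5: π = [0.2805, 0.2466, 0.2951, 0.1778]
t=6: π = [0.2808, 0.2456, 0.2955, 0.1781]
t=7: π = [0.2807, 0.2460, 0.2954, 0.1780]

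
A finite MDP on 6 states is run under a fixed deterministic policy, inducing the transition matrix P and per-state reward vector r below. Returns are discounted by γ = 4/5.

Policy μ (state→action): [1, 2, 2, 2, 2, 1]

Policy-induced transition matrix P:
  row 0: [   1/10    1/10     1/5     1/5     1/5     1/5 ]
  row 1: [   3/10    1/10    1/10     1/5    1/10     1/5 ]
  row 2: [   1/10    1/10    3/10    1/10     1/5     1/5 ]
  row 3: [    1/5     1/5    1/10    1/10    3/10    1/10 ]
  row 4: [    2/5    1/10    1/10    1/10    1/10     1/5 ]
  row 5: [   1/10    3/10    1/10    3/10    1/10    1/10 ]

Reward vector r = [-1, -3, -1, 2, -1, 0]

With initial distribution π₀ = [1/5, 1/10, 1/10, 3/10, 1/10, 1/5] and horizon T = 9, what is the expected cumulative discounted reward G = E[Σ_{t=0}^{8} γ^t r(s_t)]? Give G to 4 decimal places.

t=0: π = [0.2000, 0.1000, 0.1000, 0.3000, 0.1000, 0.2000], E[r] = -0.1000, γ^t·E[r] = -0.100000, running G = -0.100000
t=1: π = [0.1800, 0.1700, 0.1400, 0.1700, 0.1900, 0.1500], E[r] = -0.6800, γ^t·E[r] = -0.544000, running G = -0.644000
t=2: π = [0.2080, 0.1470, 0.1460, 0.1650, 0.1660, 0.1680], E[r] = -0.6310, γ^t·E[r] = -0.403840, running G = -1.047840
t=3: π = [0.1957, 0.1501, 0.1500, 0.1691, 0.1684, 0.1667], E[r] = -0.6262, γ^t·E[r] = -0.320614, running G = -1.368454
t=4: π = [0.1975, 0.1503, 0.1496, 0.1679, 0.1684, 0.1664], E[r] = -0.6303, γ^t·E[r] = -0.258179, running G = -1.626633
t=5: π = [0.1974, 0.1501, 0.1497, 0.1681, 0.1683, 0.1666], E[r] = -0.6294, γ^t·E[r] = -0.206250, running G = -1.832883
t=6: π = [0.1973, 0.1501, 0.1497, 0.1681, 0.1683, 0.1665], E[r] = -0.6295, γ^t·E[r] = -0.165027, running G = -1.997910
t=7: π = [0.1973, 0.1501, 0.1497, 0.1681, 0.1683, 0.1665], E[r] = -0.6295, γ^t·E[r] = -0.132023, running G = -2.129934
t=8: π = [0.1973, 0.1501, 0.1497, 0.1681, 0.1683, 0.1665], E[r] = -0.6295, γ^t·E[r] = -0.105618, running G = -2.235551

G = -2.2356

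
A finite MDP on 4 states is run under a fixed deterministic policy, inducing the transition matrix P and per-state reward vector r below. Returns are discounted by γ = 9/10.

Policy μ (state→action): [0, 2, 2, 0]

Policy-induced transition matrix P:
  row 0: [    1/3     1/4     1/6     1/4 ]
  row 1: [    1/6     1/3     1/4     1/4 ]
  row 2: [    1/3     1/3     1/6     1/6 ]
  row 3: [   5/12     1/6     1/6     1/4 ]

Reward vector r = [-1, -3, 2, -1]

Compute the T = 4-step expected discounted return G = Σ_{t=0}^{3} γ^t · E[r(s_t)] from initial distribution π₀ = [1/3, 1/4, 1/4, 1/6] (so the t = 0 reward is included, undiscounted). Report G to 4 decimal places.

G = -3.1366

t=0: π = [0.3333, 0.2500, 0.2500, 0.1667], E[r] = -0.7500, γ^t·E[r] = -0.750000, running G = -0.750000
t=1: π = [0.3056, 0.2778, 0.1875, 0.2292], E[r] = -0.9931, γ^t·E[r] = -0.893750, running G = -1.643750
t=2: π = [0.3061, 0.2697, 0.1898, 0.2344], E[r] = -0.9699, γ^t·E[r] = -0.785625, running G = -2.429375
t=3: π = [0.3079, 0.2688, 0.1891, 0.2342], E[r] = -0.9701, γ^t·E[r] = -0.707203, running G = -3.136578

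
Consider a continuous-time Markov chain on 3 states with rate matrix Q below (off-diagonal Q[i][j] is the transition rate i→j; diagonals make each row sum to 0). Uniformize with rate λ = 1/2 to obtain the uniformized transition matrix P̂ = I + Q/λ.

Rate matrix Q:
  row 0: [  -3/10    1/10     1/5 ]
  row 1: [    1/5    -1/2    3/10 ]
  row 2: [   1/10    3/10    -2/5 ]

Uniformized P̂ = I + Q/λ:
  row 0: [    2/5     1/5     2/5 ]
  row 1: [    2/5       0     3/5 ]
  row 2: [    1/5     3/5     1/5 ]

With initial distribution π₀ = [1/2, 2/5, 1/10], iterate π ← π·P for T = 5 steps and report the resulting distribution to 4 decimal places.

t=0: π = [0.5000, 0.4000, 0.1000]
t=1: π = [0.3800, 0.1600, 0.4600]
t=2: π = [0.3080, 0.3520, 0.3400]
t=3: π = [0.3320, 0.2656, 0.4024]
t=4: π = [0.3195, 0.3078, 0.3726]
t=5: π = [0.3255, 0.2875, 0.3870]

π = [0.3255, 0.2875, 0.3870]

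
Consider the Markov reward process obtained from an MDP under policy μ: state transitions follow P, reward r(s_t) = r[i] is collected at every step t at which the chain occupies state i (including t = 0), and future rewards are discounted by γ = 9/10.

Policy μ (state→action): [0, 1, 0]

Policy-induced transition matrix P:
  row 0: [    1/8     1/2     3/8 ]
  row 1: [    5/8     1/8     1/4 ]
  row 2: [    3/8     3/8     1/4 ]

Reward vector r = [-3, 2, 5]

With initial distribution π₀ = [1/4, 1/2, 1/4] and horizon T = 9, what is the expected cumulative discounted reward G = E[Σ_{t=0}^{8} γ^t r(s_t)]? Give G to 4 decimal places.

G = 6.6389

t=0: π = [0.2500, 0.5000, 0.2500], E[r] = 1.5000, γ^t·E[r] = 1.500000, running G = 1.500000
t=1: π = [0.4375, 0.2813, 0.2813], E[r] = 0.6563, γ^t·E[r] = 0.590625, running G = 2.090625
t=2: π = [0.3359, 0.3594, 0.3047], E[r] = 1.2344, γ^t·E[r] = 0.999844, running G = 3.090469
t=3: π = [0.3809, 0.3271, 0.2920], E[r] = 0.9717, γ^t·E[r] = 0.708354, running G = 3.798823
t=4: π = [0.3616, 0.3408, 0.2976], E[r] = 1.0850, γ^t·E[r] = 0.711843, running G = 4.510666
t=5: π = [0.3698, 0.3350, 0.2952], E[r] = 1.0365, γ^t·E[r] = 0.612060, running G = 5.122726
t=6: π = [0.3663, 0.3375, 0.2962], E[r] = 1.0572, γ^t·E[r] = 0.561842, running G = 5.684569
t=7: π = [0.3678, 0.3364, 0.2958], E[r] = 1.0484, γ^t·E[r] = 0.501437, running G = 6.186006
t=8: π = [0.3672, 0.3369, 0.2960], E[r] = 1.0521, γ^t·E[r] = 0.452915, running G = 6.638921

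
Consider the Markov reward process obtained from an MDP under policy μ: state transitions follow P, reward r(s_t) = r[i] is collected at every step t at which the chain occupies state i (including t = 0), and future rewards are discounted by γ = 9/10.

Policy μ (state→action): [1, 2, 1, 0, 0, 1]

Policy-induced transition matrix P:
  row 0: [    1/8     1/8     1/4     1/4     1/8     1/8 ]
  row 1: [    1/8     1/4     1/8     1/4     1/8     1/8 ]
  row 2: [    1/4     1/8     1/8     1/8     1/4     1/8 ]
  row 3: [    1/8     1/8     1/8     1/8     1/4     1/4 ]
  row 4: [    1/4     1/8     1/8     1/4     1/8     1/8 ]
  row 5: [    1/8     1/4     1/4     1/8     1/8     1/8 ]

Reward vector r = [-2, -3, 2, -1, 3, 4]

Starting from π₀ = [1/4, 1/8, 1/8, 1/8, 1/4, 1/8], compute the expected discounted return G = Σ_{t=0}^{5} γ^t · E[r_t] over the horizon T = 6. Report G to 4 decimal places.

G = 2.0023

t=0: π = [0.2500, 0.1250, 0.1250, 0.1250, 0.2500, 0.1250], E[r] = 0.5000, γ^t·E[r] = 0.500000, running G = 0.500000
t=1: π = [0.1719, 0.1563, 0.1719, 0.2031, 0.1563, 0.1406], E[r] = 0.3594, γ^t·E[r] = 0.323438, running G = 0.823438
t=2: π = [0.1660, 0.1621, 0.1641, 0.1855, 0.1719, 0.1504], E[r] = 0.4414, γ^t·E[r] = 0.357539, running G = 1.180977
t=3: π = [0.1670, 0.1641, 0.1646, 0.1875, 0.1687, 0.1482], E[r] = 0.4143, γ^t·E[r] = 0.302030, running G = 1.483006
t=4: π = [0.1667, 0.1640, 0.1644, 0.1875, 0.1690, 0.1484], E[r] = 0.4167, γ^t·E[r] = 0.273388, running G = 1.756394
t=5: π = [0.1667, 0.1641, 0.1644, 0.1875, 0.1690, 0.1484], E[r] = 0.4165, γ^t·E[r] = 0.245921, running G = 2.002316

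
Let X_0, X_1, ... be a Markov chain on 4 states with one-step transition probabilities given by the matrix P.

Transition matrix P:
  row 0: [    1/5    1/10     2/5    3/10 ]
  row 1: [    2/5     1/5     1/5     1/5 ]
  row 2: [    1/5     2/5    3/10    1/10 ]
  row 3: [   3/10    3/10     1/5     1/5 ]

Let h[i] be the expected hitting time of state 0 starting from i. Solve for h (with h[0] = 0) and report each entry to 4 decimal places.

First-step conditioning: h[0] = 0; for i ≠ 0, h[i] = 1 + Σ_k P[i][k]·h[k].
  h[1] = 1 + 1/5·h[1] + 1/5·h[2] + 1/5·h[3]
  h[2] = 1 + 2/5·h[1] + 3/10·h[2] + 1/10·h[3]
  h[3] = 1 + 3/10·h[1] + 1/5·h[2] + 1/5·h[3]
Solving the 3×3 linear system over states ≠ 0 gives exactly h = [0, 225/76, 545/152, 495/152] (h[0] = 0 is the target).

h = [0.0000, 2.9605, 3.5855, 3.2566]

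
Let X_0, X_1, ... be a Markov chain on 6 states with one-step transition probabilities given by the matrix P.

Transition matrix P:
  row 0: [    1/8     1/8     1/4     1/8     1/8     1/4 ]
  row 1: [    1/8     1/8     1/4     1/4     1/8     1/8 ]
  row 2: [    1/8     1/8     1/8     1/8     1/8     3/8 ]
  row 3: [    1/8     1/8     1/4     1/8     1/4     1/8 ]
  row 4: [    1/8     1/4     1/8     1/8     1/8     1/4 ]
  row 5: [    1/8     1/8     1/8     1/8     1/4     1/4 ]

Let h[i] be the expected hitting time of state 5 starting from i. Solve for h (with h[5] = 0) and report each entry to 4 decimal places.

First-step conditioning: h[5] = 0; for i ≠ 5, h[i] = 1 + Σ_k P[i][k]·h[k].
  h[0] = 1 + 1/8·h[0] + 1/8·h[1] + 1/4·h[2] + 1/8·h[3] + 1/8·h[4]
  h[1] = 1 + 1/8·h[0] + 1/8·h[1] + 1/4·h[2] + 1/4·h[3] + 1/8·h[4]
  h[2] = 1 + 1/8·h[0] + 1/8·h[1] + 1/8·h[2] + 1/8·h[3] + 1/8·h[4]
  h[3] = 1 + 1/8·h[0] + 1/8·h[1] + 1/4·h[2] + 1/8·h[3] + 1/4·h[4]
  h[4] = 1 + 1/8·h[0] + 1/4·h[1] + 1/8·h[2] + 1/8·h[3] + 1/8·h[4]
Solving the 5×5 linear system over states ≠ 5 gives exactly h = [504/121, 41984/8833, 448/121, 3776/803, 37952/8833, 0] (h[5] = 0 is the target).

h = [4.1653, 4.7531, 3.7025, 4.7024, 4.2966, 0.0000]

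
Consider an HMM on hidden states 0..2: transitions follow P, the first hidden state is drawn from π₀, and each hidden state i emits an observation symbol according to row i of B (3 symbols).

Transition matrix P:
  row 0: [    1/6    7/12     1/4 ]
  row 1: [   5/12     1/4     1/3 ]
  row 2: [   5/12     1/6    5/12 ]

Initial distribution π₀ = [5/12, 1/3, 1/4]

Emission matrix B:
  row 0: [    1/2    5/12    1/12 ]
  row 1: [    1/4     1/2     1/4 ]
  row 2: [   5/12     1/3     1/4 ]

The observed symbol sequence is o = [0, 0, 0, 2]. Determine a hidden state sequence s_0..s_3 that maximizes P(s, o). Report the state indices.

t=0: δ = [2.083e-01, 8.333e-02, 1.042e-01]  (obs o_0=0)
t=1: δ = [2.170e-02, 3.038e-02, 2.170e-02]  ψ = [2, 0, 0]  (obs o_1=0)
t=2: δ = [6.330e-03, 3.165e-03, 4.220e-03]  ψ = [1, 0, 1]  (obs o_2=0)
t=3: δ = [1.465e-04, 9.231e-04, 4.396e-04]  ψ = [2, 0, 2]  (obs o_3=2)
backtrack: best end state = 1; path = [0, 1, 0, 1]

path = [0, 1, 0, 1]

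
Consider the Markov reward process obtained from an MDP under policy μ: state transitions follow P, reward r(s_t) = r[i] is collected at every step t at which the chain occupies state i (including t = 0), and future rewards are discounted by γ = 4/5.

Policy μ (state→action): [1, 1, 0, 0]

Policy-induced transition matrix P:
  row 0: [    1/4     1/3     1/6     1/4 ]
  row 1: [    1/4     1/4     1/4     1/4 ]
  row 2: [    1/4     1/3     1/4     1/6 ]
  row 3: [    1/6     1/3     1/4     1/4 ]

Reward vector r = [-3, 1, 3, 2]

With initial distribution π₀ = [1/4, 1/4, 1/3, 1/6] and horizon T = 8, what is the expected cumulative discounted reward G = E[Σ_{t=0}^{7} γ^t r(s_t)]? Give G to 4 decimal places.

t=0: π = [0.2500, 0.2500, 0.3333, 0.1667], E[r] = 0.8333, γ^t·E[r] = 0.833333, running G = 0.833333
t=1: π = [0.2361, 0.3125, 0.2292, 0.2222], E[r] = 0.7361, γ^t·E[r] = 0.588889, running G = 1.422222
t=2: π = [0.2315, 0.3073, 0.2303, 0.2309], E[r] = 0.7656, γ^t·E[r] = 0.490000, running G = 1.912222
t=3: π = [0.2308, 0.3077, 0.2307, 0.2308], E[r] = 0.7692, γ^t·E[r] = 0.393827, running G = 2.306049
t=4: π = [0.2308, 0.3077, 0.2308, 0.2308], E[r] = 0.7692, γ^t·E[r] = 0.315085, running G = 2.621134
t=5: π = [0.2308, 0.3077, 0.2308, 0.2308], E[r] = 0.7692, γ^t·E[r] = 0.252062, running G = 2.873196
t=6: π = [0.2308, 0.3077, 0.2308, 0.2308], E[r] = 0.7692, γ^t·E[r] = 0.201649, running G = 3.074846
t=7: π = [0.2308, 0.3077, 0.2308, 0.2308], E[r] = 0.7692, γ^t·E[r] = 0.161319, running G = 3.236165

G = 3.2362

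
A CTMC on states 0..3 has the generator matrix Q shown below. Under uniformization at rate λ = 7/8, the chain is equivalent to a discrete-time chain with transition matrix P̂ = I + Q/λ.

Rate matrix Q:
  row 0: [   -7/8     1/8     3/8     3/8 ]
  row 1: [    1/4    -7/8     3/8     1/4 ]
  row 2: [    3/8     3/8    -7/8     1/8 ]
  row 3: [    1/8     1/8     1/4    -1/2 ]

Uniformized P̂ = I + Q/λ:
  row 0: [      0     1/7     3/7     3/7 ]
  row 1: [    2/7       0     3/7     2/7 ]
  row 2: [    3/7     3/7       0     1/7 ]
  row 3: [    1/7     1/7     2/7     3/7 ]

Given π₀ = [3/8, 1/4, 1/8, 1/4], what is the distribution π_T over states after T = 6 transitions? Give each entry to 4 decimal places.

t=0: π = [0.3750, 0.2500, 0.1250, 0.2500]
t=1: π = [0.1607, 0.1429, 0.3393, 0.3571]
t=2: π = [0.2372, 0.2194, 0.2321, 0.3112]
t=3: π = [0.2066, 0.1778, 0.2846, 0.3309]
t=4: π = [0.2201, 0.1988, 0.2593, 0.3218]
t=5: π = [0.2139, 0.1886, 0.2715, 0.3261]
t=6: π = [0.2168, 0.1935, 0.2656, 0.3241]

π = [0.2168, 0.1935, 0.2656, 0.3241]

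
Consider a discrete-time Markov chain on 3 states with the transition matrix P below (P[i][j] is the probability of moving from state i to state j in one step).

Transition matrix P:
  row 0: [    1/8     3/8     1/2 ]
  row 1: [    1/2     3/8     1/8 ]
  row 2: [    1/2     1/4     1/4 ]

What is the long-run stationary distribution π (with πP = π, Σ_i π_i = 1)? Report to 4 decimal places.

Balance equations π_j = Σ_i π_i·P[i][j]:
  π_0 = 1/8·π_0 + 1/2·π_1 + 1/2·π_2
  π_1 = 3/8·π_0 + 3/8·π_1 + 1/4·π_2
  normalize: π_0 + π_1 + π_2 = 1
Solving the linear system gives exactly π = [4/11, 26/77, 23/77].

π = [0.3636, 0.3377, 0.2987]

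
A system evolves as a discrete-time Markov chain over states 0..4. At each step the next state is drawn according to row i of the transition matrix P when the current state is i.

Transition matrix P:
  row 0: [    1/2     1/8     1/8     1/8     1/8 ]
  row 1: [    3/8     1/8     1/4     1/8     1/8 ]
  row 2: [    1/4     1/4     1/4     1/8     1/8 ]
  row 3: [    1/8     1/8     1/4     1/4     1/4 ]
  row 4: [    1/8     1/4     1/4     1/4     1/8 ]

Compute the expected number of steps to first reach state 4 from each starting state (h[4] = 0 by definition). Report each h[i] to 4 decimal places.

h = [7.0000, 7.0000, 7.0000, 6.0000, 0.0000]

First-step conditioning: h[4] = 0; for i ≠ 4, h[i] = 1 + Σ_k P[i][k]·h[k].
  h[0] = 1 + 1/2·h[0] + 1/8·h[1] + 1/8·h[2] + 1/8·h[3]
  h[1] = 1 + 3/8·h[0] + 1/8·h[1] + 1/4·h[2] + 1/8·h[3]
  h[2] = 1 + 1/4·h[0] + 1/4·h[1] + 1/4·h[2] + 1/8·h[3]
  h[3] = 1 + 1/8·h[0] + 1/8·h[1] + 1/4·h[2] + 1/4·h[3]
Solving the 4×4 linear system over states ≠ 4 gives exactly h = [7, 7, 7, 6, 0] (h[4] = 0 is the target).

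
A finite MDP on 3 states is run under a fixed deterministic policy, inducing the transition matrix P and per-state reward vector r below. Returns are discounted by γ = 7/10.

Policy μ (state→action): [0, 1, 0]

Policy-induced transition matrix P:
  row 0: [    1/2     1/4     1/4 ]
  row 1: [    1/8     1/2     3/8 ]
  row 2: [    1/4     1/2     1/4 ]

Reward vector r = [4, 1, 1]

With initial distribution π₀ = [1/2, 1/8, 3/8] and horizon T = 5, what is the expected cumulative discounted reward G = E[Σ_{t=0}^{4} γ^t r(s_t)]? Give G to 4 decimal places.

t=0: π = [0.5000, 0.1250, 0.3750], E[r] = 2.5000, γ^t·E[r] = 2.500000, running G = 2.500000
t=1: π = [0.3594, 0.3750, 0.2656], E[r] = 2.0781, γ^t·E[r] = 1.454688, running G = 3.954688
t=2: π = [0.2930, 0.4102, 0.2969], E[r] = 1.8789, γ^t·E[r] = 0.920664, running G = 4.875352
t=3: π = [0.2720, 0.4268, 0.3013], E[r] = 1.8159, γ^t·E[r] = 0.622860, running G = 5.498211
t=4: π = [0.2646, 0.4320, 0.3033], E[r] = 1.7939, γ^t·E[r] = 0.430726, running G = 5.928938

G = 5.9289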